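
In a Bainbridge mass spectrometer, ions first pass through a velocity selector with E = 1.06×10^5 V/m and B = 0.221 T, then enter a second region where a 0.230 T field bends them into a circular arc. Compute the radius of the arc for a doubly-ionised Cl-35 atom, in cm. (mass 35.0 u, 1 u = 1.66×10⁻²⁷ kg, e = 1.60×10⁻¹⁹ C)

The selector passes v = E/B = 1.06×10^5/0.221 = 4.80×10^5 m/s.
In the deflection region, r = mv/(qB₂) = (5.81×10^-26)(4.80×10^5) / [(2×1.60×10^-19)(0.230)] = 0.379 m.

r ≈ 37.9 cm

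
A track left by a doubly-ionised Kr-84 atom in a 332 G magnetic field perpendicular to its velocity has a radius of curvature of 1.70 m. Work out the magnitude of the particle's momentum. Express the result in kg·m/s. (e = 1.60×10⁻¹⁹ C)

p ≈ 1.81×10^-20 kg·m/s

Since qvB = mv²/r, the momentum p = mv = qBr.
p = (2×1.60×10^-19)(0.0332)(1.70) = 1.81×10^-20 kg·m/s.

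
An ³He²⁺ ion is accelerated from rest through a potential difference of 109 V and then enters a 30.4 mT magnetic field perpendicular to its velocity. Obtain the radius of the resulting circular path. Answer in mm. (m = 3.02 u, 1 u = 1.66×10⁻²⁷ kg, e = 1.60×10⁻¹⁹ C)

r ≈ 60.8 mm

The kinetic energy gained is K = qV = (2×1.60×10^-19)(109) = 3.49×10^-17 J.
v = √(2K/m) = 1.18×10^5 m/s.
r = mv/(qB) = (5.01×10^-27)(1.18×10^5) / [(2×1.60×10^-19)(0.0304)] = 0.0608 m.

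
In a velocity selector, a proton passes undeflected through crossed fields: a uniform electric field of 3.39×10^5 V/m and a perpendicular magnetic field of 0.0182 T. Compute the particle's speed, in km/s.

For zero net force, qE = qvB, so v = E/B.
v = (3.39×10^5) / (0.0182) = 1.86×10^7 m/s.

v ≈ 18600 km/s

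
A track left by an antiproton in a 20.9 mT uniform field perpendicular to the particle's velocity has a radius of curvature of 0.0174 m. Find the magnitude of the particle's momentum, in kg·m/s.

p ≈ 5.82×10^-23 kg·m/s

Since qvB = mv²/r, the momentum p = mv = qBr.
p = (1×1.60×10^-19)(0.0209)(0.0174) = 5.82×10^-23 kg·m/s.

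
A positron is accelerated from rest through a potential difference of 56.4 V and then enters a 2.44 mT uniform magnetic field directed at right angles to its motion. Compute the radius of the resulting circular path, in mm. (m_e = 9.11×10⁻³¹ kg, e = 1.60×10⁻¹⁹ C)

The kinetic energy gained is K = qV = (1×1.60×10^-19)(56.4) = 9.02×10^-18 J.
v = √(2K/m) = 4.45×10^6 m/s.
r = mv/(qB) = (9.11×10^-31)(4.45×10^6) / [(1×1.60×10^-19)(2.44×10^-3)] = 0.0104 m.

r ≈ 10.4 mm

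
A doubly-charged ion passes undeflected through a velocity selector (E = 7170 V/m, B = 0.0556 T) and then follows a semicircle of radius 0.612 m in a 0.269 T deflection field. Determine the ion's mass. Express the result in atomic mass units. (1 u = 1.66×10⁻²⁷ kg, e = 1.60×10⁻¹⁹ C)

v = E/B₁ = 1.29×10^5 m/s.
From r = mv/(qB₂), m = qB₂r/v = (2×1.60×10^-19)(0.269)(0.612) / (1.29×10^5) = 4.09×10^-25 kg.
In atomic mass units: m = 4.09×10^-25 / 1.66×10^-27 = 246 u.

m ≈ 246 u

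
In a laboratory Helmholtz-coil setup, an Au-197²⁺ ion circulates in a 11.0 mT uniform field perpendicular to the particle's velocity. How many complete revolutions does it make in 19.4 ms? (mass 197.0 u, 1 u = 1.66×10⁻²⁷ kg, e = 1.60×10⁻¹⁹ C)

T = 2πm/(qB) = 2π(3.2702×10^-25) / [(2×1.60×10^-19)(0.0110)] = 5.8373×10^-4 s.
N = t/T = 0.0194 / 5.8373×10^-4 ≈ 33.23, so 33 complete revolutions.

N = 33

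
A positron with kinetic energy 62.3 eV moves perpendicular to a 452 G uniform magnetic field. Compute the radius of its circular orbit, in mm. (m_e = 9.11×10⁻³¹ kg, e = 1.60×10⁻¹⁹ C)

r ≈ 0.589 mm

Convert the energy: K = 62.3 eV = 9.97×10^-18 J.
v = √(2K/m) = √(2·9.97×10^-18/9.11×10^-31) = 4.68×10^6 m/s.
r = mv/(qB) = (9.11×10^-31)(4.68×10^6) / [(1×1.60×10^-19)(0.0452)] = 5.89×10^-4 m.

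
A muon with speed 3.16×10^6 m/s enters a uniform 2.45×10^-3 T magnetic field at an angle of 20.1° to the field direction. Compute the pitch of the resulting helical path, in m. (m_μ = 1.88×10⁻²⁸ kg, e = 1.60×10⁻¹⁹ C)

The velocity component along B is v∥ = v cos20.1° = 2.97×10^6 m/s.
The cyclotron period T = 2πm/(qB) = 3.01×10^-6 s is set by m, q, B alone.
Pitch = v∥·T = (2.97×10^6)(3.01×10^-6) = 8.94 m.

pitch ≈ 8.94 m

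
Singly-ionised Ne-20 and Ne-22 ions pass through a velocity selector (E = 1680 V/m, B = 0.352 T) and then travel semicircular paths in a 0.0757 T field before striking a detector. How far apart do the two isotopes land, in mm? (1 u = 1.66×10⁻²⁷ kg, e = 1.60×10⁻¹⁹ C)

Both emerge at v = E/B₁ = 4770 m/s.
r = mv/(qB₂), so r₁ = 0.01308 m and r₂ = 0.01439 m, giving Δr = 1.31×10^-3 m.
After a semicircle each ion lands a diameter 2r from the entry slit, so the separation is 2Δr = 2.62×10^-3 m.

Δd ≈ 2.62 mm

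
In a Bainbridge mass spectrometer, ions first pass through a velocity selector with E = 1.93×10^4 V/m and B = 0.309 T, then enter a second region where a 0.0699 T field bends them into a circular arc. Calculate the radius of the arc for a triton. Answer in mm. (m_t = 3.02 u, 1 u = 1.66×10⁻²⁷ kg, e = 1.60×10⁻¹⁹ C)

The selector passes v = E/B = 1.93×10^4/0.309 = 6.25×10^4 m/s.
In the deflection region, r = mv/(qB₂) = (5.01×10^-27)(6.25×10^4) / [(1×1.60×10^-19)(0.0699)] = 0.0280 m.

r ≈ 28.0 mm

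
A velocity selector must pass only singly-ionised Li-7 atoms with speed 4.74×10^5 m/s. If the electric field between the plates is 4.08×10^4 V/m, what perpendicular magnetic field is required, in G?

qE = qvB ⇒ B = E/v = (4.08×10^4) / (4.74×10^5) = 0.0861 T.

B ≈ 861 G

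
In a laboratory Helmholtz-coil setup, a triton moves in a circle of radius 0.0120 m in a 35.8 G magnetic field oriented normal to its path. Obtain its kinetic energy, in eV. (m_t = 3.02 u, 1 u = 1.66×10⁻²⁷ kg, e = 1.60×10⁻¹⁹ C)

K ≈ 0.0295 eV

v = qBr/m = (1×1.60×10^-19)(3.58×10^-3)(0.0120) / (5.01×10^-27) = 1370 m/s.
K = ½mv² = 0.5·(5.01×10^-27)·(1370)² = 4.71×10^-21 J = 0.0295 eV.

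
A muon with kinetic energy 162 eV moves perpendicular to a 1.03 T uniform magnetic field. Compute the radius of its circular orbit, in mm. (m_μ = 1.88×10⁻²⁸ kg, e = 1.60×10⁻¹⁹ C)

r ≈ 0.599 mm

Convert the energy: K = 162 eV = 2.59×10^-17 J.
v = √(2K/m) = √(2·2.59×10^-17/1.88×10^-28) = 5.25×10^5 m/s.
r = mv/(qB) = (1.88×10^-28)(5.25×10^5) / [(1×1.60×10^-19)(1.03)] = 5.99×10^-4 m.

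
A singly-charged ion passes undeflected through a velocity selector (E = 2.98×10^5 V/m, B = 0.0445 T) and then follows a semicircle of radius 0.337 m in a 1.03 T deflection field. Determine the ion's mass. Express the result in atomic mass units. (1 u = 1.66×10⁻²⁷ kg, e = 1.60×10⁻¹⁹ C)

v = E/B₁ = 6.70×10^6 m/s.
From r = mv/(qB₂), m = qB₂r/v = (1×1.60×10^-19)(1.03)(0.337) / (6.70×10^6) = 8.29×10^-27 kg.
In atomic mass units: m = 8.29×10^-27 / 1.66×10^-27 = 5.00 u.

m ≈ 5.00 u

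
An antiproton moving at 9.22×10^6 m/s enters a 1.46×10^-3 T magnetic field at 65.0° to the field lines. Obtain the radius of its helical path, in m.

r ≈ 59.7 m

Only the perpendicular component v⊥ = v sin65.0° = 8.36×10^6 m/s is bent by the field.
r = m v⊥ /(qB) = (1.67×10^-27)(8.36×10^6) / [(1×1.60×10^-19)(1.46×10^-3)] = 59.7 m.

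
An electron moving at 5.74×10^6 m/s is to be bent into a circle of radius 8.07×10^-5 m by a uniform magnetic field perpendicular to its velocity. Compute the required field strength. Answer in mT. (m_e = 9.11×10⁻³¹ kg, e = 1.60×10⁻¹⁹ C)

qvB = mv²/r gives B = mv/(qr).
B = (9.11×10^-31)(5.74×10^6) / [(1×1.60×10^-19)(8.07×10^-5)] = 0.405 T.

B ≈ 405 mT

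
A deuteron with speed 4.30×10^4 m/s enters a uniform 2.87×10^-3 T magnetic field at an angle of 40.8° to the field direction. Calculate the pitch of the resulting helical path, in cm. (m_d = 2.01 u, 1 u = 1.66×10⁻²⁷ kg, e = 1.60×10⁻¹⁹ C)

The velocity component along B is v∥ = v cos40.8° = 3.26×10^4 m/s.
The cyclotron period T = 2πm/(qB) = 4.57×10^-5 s is set by m, q, B alone.
Pitch = v∥·T = (3.26×10^4)(4.57×10^-5) = 1.49 m.

pitch ≈ 149 cm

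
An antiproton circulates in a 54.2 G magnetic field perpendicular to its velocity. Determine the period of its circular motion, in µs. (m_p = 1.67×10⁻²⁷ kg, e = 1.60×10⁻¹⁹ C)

The cyclotron period is independent of speed: T = 2πm/(qB).
T = 2π(1.67×10^-27) / [(1×1.60×10^-19)(5.42×10^-3)] = 1.21×10^-5 s.

T ≈ 12.1 µs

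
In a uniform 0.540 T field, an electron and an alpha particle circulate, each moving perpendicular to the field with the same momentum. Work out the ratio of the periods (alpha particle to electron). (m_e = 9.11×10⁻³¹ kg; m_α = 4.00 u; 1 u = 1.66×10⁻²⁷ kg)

T = 2πm/(qB) is independent of speed, so T₂/T₁ = (m₂/q₂)/(m₁/q₁).
T_{alpha particle}/T_{electron} = (6.64×10^-27/2e) / (9.11×10^-31/1e) = 3640.

ratio ≈ 3640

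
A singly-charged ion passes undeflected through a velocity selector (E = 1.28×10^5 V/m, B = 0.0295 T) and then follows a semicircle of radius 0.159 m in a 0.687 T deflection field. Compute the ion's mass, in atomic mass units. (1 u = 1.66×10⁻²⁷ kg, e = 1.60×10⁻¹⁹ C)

m ≈ 2.43 u

v = E/B₁ = 4.34×10^6 m/s.
From r = mv/(qB₂), m = qB₂r/v = (1×1.60×10^-19)(0.687)(0.159) / (4.34×10^6) = 4.03×10^-27 kg.
In atomic mass units: m = 4.03×10^-27 / 1.66×10^-27 = 2.43 u.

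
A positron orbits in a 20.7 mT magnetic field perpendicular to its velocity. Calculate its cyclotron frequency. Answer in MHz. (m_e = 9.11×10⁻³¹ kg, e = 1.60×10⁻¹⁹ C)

f = qB/(2πm) = (1×1.60×10^-19)(0.0207) / [2π(9.11×10^-31)] = 5.79×10^8 Hz.

f ≈ 579 MHz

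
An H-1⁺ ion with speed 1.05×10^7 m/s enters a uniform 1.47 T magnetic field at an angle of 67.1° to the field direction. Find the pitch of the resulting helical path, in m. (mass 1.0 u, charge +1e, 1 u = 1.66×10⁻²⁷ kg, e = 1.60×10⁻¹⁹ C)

The velocity component along B is v∥ = v cos67.1° = 4.09×10^6 m/s.
The cyclotron period T = 2πm/(qB) = 4.43×10^-8 s is set by m, q, B alone.
Pitch = v∥·T = (4.09×10^6)(4.43×10^-8) = 0.181 m.

pitch ≈ 0.181 m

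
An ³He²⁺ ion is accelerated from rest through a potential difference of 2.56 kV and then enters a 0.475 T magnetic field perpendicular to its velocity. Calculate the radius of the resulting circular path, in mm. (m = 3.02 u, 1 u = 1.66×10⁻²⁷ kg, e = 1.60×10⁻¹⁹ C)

The kinetic energy gained is K = qV = (2×1.60×10^-19)(2560) = 8.19×10^-16 J.
v = √(2K/m) = 5.72×10^5 m/s.
r = mv/(qB) = (5.01×10^-27)(5.72×10^5) / [(2×1.60×10^-19)(0.475)] = 0.0189 m.

r ≈ 18.9 mm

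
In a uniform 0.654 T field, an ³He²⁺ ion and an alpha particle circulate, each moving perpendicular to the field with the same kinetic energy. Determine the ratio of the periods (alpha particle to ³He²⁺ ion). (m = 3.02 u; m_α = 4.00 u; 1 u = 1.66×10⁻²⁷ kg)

T = 2πm/(qB) is independent of speed, so T₂/T₁ = (m₂/q₂)/(m₁/q₁).
T_{alpha particle}/T_{³He²⁺ ion} = (6.64×10^-27/2e) / (5.01×10^-27/2e) = 1.32.

ratio ≈ 1.32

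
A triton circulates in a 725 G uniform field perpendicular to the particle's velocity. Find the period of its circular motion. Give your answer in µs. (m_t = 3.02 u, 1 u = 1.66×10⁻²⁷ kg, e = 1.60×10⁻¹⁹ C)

T ≈ 2.72 µs

The cyclotron period is independent of speed: T = 2πm/(qB).
T = 2π(5.01×10^-27) / [(1×1.60×10^-19)(0.0725)] = 2.72×10^-6 s.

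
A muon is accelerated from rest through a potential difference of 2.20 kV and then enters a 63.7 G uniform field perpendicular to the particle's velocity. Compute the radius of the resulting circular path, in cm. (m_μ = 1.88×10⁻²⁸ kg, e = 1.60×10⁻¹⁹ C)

The kinetic energy gained is K = qV = (1×1.60×10^-19)(2200) = 3.52×10^-16 J.
v = √(2K/m) = 1.94×10^6 m/s.
r = mv/(qB) = (1.88×10^-28)(1.94×10^6) / [(1×1.60×10^-19)(6.37×10^-3)] = 0.357 m.

r ≈ 35.7 cm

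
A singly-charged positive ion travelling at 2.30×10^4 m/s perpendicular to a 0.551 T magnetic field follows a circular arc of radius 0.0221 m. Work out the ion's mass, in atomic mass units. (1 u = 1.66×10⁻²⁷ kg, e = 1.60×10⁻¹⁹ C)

qvB = mv²/r ⇒ m = qBr/v.
m = (1×1.60×10^-19)(0.551)(0.0221) / (2.30×10^4) = 8.47×10^-26 kg = 51.0 u.

m ≈ 51.0 u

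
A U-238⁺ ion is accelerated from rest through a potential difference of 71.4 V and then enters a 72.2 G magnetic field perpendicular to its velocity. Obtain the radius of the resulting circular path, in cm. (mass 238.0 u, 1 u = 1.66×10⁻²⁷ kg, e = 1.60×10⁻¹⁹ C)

r ≈ 260 cm

The kinetic energy gained is K = qV = (1×1.60×10^-19)(71.4) = 1.14×10^-17 J.
v = √(2K/m) = 7600 m/s.
r = mv/(qB) = (3.95×10^-25)(7600) / [(1×1.60×10^-19)(7.22×10^-3)] = 2.60 m.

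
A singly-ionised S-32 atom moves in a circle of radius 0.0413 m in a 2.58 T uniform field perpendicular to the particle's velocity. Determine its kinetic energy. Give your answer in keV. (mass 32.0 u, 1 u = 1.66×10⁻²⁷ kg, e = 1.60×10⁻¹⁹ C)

v = qBr/m = (1×1.60×10^-19)(2.58)(0.0413) / (5.31×10^-26) = 3.21×10^5 m/s.
K = ½mv² = 0.5·(5.31×10^-26)·(3.21×10^5)² = 2.74×10^-15 J = 17.1 keV.

K ≈ 17.1 keV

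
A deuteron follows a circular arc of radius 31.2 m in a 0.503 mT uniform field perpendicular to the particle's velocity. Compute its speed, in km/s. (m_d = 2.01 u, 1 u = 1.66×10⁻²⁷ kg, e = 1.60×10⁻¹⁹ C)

From qvB = mv²/r, v = qBr/m.
v = (1×1.60×10^-19)(5.03×10^-4)(31.2) / (3.34×10^-27) = 7.53×10^5 m/s.

v ≈ 753 km/s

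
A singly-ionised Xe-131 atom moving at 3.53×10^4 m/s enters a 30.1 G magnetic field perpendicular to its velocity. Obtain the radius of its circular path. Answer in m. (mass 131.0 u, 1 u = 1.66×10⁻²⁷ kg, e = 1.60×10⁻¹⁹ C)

r ≈ 15.9 m

The magnetic force provides the centripetal force: qvB = mv²/r, so r = mv/(qB).
r = (2.17×10^-25 kg)(3.53×10^4 m/s) / [(1×1.60×10^-19 C)(3.01×10^-3 T)] = 15.9 m.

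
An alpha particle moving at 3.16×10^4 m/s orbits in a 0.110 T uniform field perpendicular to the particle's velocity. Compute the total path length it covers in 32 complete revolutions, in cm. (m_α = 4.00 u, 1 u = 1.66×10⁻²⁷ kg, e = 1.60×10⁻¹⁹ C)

r = mv/(qB) = 5.96×10^-3 m, so one revolution covers 2πr = 0.0375 m.
In 32 revolutions: L = 32·2πr = 1.20 m.

L ≈ 120 cm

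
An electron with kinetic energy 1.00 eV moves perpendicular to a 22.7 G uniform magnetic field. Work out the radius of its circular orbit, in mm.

Convert the energy: K = 1.00 eV = 1.60×10^-19 J.
v = √(2K/m) = √(2·1.60×10^-19/9.11×10^-31) = 5.93×10^5 m/s.
r = mv/(qB) = (9.11×10^-31)(5.93×10^5) / [(1×1.60×10^-19)(2.27×10^-3)] = 1.49×10^-3 m.

r ≈ 1.49 mm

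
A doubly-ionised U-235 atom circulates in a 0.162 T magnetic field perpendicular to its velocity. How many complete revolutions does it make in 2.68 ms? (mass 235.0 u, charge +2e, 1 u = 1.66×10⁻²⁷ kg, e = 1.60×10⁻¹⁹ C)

N = 56

T = 2πm/(qB) = 2π(3.901×10^-25) / [(2×1.60×10^-19)(0.162)] = 4.7281×10^-5 s.
N = t/T = 2.68×10^-3 / 4.7281×10^-5 ≈ 56.68, so 56 complete revolutions.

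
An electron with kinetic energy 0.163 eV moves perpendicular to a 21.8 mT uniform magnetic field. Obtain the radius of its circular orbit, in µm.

Convert the energy: K = 0.163 eV = 2.61×10^-20 J.
v = √(2K/m) = √(2·2.61×10^-20/9.11×10^-31) = 2.39×10^5 m/s.
r = mv/(qB) = (9.11×10^-31)(2.39×10^5) / [(1×1.60×10^-19)(0.0218)] = 6.25×10^-5 m.

r ≈ 62.5 µm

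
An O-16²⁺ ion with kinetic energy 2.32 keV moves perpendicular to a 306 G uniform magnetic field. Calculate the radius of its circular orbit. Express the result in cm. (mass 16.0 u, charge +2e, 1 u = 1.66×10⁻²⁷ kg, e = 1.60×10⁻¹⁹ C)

r ≈ 45.3 cm

Convert the energy: K = 2.32 keV = 3.71×10^-16 J.
v = √(2K/m) = √(2·3.71×10^-16/2.66×10^-26) = 1.67×10^5 m/s.
r = mv/(qB) = (2.66×10^-26)(1.67×10^5) / [(2×1.60×10^-19)(0.0306)] = 0.453 m.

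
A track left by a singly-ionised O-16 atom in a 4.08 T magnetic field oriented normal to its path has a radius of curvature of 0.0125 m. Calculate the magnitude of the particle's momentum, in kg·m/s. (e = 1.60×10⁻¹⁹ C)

p ≈ 8.16×10^-21 kg·m/s

Since qvB = mv²/r, the momentum p = mv = qBr.
p = (1×1.60×10^-19)(4.08)(0.0125) = 8.16×10^-21 kg·m/s.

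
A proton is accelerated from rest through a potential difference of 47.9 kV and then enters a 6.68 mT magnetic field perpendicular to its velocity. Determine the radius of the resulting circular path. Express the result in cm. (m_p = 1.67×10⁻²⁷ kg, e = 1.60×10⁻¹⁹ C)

r ≈ 473 cm

The kinetic energy gained is K = qV = (1×1.60×10^-19)(4.79×10^4) = 7.66×10^-15 J.
v = √(2K/m) = 3.03×10^6 m/s.
r = mv/(qB) = (1.67×10^-27)(3.03×10^6) / [(1×1.60×10^-19)(6.68×10^-3)] = 4.73 m.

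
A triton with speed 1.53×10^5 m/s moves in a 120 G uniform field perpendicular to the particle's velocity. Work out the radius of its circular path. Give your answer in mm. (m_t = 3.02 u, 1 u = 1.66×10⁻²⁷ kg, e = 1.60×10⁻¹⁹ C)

The magnetic force provides the centripetal force: qvB = mv²/r, so r = mv/(qB).
r = (5.01×10^-27 kg)(1.53×10^5 m/s) / [(1×1.60×10^-19 C)(0.0120 T)] = 0.399 m.

r ≈ 399 mm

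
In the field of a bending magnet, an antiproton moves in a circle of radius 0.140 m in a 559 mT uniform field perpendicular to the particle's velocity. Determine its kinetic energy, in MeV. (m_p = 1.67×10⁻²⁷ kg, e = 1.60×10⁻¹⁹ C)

K ≈ 0.293 MeV

v = qBr/m = (1×1.60×10^-19)(0.559)(0.140) / (1.67×10^-27) = 7.50×10^6 m/s.
K = ½mv² = 0.5·(1.67×10^-27)·(7.50×10^6)² = 4.69×10^-14 J = 0.293 MeV.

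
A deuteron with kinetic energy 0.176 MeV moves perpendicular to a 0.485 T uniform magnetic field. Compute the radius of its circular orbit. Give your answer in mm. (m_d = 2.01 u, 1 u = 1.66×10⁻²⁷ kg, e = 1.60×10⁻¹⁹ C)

Convert the energy: K = 0.176 MeV = 2.82×10^-14 J.
v = √(2K/m) = √(2·2.82×10^-14/3.34×10^-27) = 4.11×10^6 m/s.
r = mv/(qB) = (3.34×10^-27)(4.11×10^6) / [(1×1.60×10^-19)(0.485)] = 0.177 m.

r ≈ 177 mm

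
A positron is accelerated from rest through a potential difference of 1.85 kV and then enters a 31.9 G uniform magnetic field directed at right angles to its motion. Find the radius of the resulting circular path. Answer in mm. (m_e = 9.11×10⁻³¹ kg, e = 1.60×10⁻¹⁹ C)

The kinetic energy gained is K = qV = (1×1.60×10^-19)(1850) = 2.96×10^-16 J.
v = √(2K/m) = 2.55×10^7 m/s.
r = mv/(qB) = (9.11×10^-31)(2.55×10^7) / [(1×1.60×10^-19)(3.19×10^-3)] = 0.0455 m.

r ≈ 45.5 mm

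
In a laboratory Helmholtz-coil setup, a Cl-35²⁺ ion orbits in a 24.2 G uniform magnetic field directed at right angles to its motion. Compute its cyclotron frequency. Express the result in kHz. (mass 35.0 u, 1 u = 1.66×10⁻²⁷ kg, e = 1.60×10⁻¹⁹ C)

f ≈ 2.12 kHz

f = qB/(2πm) = (2×1.60×10^-19)(2.42×10^-3) / [2π(5.81×10^-26)] = 2120 Hz.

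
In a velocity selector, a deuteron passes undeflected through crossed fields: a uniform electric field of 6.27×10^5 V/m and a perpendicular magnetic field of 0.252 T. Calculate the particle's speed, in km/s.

For zero net force, qE = qvB, so v = E/B.
v = (6.27×10^5) / (0.252) = 2.49×10^6 m/s.

v ≈ 2490 km/s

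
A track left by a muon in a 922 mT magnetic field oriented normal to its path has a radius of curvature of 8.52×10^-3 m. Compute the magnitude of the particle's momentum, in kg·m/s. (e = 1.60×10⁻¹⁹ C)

Since qvB = mv²/r, the momentum p = mv = qBr.
p = (1×1.60×10^-19)(0.922)(8.52×10^-3) = 1.26×10^-21 kg·m/s.

p ≈ 1.26×10^-21 kg·m/s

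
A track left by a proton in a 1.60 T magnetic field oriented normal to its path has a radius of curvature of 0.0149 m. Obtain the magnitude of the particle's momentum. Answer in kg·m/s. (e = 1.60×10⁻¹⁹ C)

Since qvB = mv²/r, the momentum p = mv = qBr.
p = (1×1.60×10^-19)(1.60)(0.0149) = 3.81×10^-21 kg·m/s.

p ≈ 3.81×10^-21 kg·m/s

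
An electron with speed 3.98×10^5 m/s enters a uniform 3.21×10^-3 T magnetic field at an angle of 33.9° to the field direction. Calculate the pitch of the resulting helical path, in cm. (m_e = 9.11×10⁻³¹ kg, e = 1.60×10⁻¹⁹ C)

The velocity component along B is v∥ = v cos33.9° = 3.30×10^5 m/s.
The cyclotron period T = 2πm/(qB) = 1.11×10^-8 s is set by m, q, B alone.
Pitch = v∥·T = (3.30×10^5)(1.11×10^-8) = 3.68×10^-3 m.

pitch ≈ 0.368 cm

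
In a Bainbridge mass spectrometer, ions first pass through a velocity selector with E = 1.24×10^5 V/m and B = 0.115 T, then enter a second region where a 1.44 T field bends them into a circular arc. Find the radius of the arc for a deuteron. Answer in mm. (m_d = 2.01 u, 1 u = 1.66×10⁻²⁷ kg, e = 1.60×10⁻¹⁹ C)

The selector passes v = E/B = 1.24×10^5/0.115 = 1.08×10^6 m/s.
In the deflection region, r = mv/(qB₂) = (3.34×10^-27)(1.08×10^6) / [(1×1.60×10^-19)(1.44)] = 0.0156 m.

r ≈ 15.6 mm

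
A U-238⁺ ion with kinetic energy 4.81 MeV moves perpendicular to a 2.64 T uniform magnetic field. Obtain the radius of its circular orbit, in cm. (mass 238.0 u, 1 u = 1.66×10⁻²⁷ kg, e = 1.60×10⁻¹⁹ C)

Convert the energy: K = 4.81 MeV = 7.70×10^-13 J.
v = √(2K/m) = √(2·7.70×10^-13/3.95×10^-25) = 1.97×10^6 m/s.
r = mv/(qB) = (3.95×10^-25)(1.97×10^6) / [(1×1.60×10^-19)(2.64)] = 1.85 m.

r ≈ 185 cm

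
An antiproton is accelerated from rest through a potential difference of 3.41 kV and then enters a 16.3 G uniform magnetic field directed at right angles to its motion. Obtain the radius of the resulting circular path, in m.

The kinetic energy gained is K = qV = (1×1.60×10^-19)(3410) = 5.46×10^-16 J.
v = √(2K/m) = 8.08×10^5 m/s.
r = mv/(qB) = (1.67×10^-27)(8.08×10^5) / [(1×1.60×10^-19)(1.63×10^-3)] = 5.18 m.

r ≈ 5.18 m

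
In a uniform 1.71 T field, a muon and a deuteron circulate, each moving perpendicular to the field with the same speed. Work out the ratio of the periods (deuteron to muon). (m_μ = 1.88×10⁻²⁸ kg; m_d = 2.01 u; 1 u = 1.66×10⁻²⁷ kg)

ratio ≈ 17.7

T = 2πm/(qB) is independent of speed, so T₂/T₁ = (m₂/q₂)/(m₁/q₁).
T_{deuteron}/T_{muon} = (3.34×10^-27/1e) / (1.88×10^-28/1e) = 17.7.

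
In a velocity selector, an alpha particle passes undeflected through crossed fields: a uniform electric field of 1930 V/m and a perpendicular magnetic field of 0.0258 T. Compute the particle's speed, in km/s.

For zero net force, qE = qvB, so v = E/B.
v = (1930) / (0.0258) = 7.48×10^4 m/s.

v ≈ 74.8 km/s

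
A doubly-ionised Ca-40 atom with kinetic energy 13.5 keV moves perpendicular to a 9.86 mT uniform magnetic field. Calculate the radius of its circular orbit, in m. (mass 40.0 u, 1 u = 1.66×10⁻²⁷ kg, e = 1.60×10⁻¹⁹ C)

Convert the energy: K = 13.5 keV = 2.16×10^-15 J.
v = √(2K/m) = √(2·2.16×10^-15/6.64×10^-26) = 2.55×10^5 m/s.
r = mv/(qB) = (6.64×10^-26)(2.55×10^5) / [(2×1.60×10^-19)(9.86×10^-3)] = 5.37 m.

r ≈ 5.37 m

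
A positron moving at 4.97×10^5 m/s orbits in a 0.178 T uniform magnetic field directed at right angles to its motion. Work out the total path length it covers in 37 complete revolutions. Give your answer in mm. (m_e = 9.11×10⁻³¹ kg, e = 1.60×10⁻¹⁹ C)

r = mv/(qB) = 1.59×10^-5 m, so one revolution covers 2πr = 9.99×10^-5 m.
In 37 revolutions: L = 37·2πr = 3.70×10^-3 m.

L ≈ 3.70 mm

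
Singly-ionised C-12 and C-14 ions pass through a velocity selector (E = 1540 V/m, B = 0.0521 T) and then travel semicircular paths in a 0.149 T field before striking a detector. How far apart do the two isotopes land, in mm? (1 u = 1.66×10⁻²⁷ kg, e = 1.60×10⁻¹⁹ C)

Δd ≈ 8.23 mm

Both emerge at v = E/B₁ = 2.96×10^4 m/s.
r = mv/(qB₂), so r₁ = 0.02470 m and r₂ = 0.02881 m, giving Δr = 4.12×10^-3 m.
After a semicircle each ion lands a diameter 2r from the entry slit, so the separation is 2Δr = 8.23×10^-3 m.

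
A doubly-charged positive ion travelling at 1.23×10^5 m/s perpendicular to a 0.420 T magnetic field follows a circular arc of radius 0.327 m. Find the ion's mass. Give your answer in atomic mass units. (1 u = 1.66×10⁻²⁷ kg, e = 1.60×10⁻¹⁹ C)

qvB = mv²/r ⇒ m = qBr/v.
m = (2×1.60×10^-19)(0.420)(0.327) / (1.23×10^5) = 3.57×10^-25 kg = 215 u.

m ≈ 215 u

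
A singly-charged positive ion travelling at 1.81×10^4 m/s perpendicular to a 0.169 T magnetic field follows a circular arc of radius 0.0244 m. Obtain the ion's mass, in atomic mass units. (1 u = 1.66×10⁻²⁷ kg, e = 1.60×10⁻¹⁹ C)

qvB = mv²/r ⇒ m = qBr/v.
m = (1×1.60×10^-19)(0.169)(0.0244) / (1.81×10^4) = 3.65×10^-26 kg = 22.0 u.

m ≈ 22.0 u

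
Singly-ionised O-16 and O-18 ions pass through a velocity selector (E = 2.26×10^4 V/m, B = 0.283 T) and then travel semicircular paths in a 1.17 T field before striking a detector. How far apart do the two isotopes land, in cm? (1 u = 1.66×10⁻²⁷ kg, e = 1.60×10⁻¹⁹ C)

Δd ≈ 0.283 cm

Both emerge at v = E/B₁ = 7.99×10^4 m/s.
r = mv/(qB₂), so r₁ = 0.01133 m and r₂ = 0.01275 m, giving Δr = 1.42×10^-3 m.
After a semicircle each ion lands a diameter 2r from the entry slit, so the separation is 2Δr = 2.83×10^-3 m.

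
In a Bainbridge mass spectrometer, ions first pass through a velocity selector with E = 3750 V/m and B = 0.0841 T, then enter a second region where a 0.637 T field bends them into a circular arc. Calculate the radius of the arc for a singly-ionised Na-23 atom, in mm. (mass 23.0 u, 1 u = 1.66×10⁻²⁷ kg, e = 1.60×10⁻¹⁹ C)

The selector passes v = E/B = 3750/0.0841 = 4.46×10^4 m/s.
In the deflection region, r = mv/(qB₂) = (3.82×10^-26)(4.46×10^4) / [(1×1.60×10^-19)(0.637)] = 0.0167 m.

r ≈ 16.7 mm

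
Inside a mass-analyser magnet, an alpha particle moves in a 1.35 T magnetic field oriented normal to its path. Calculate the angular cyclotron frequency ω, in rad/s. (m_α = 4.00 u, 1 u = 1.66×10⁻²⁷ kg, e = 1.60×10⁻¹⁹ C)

ω ≈ 6.51×10^7 rad/s

ω = qB/m = (2×1.60×10^-19)(1.35) / (6.64×10^-27) = 6.51×10^7 rad/s.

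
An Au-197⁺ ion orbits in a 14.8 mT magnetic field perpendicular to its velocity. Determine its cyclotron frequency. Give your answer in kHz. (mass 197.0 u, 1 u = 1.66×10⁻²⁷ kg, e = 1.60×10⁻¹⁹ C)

f = qB/(2πm) = (1×1.60×10^-19)(0.0148) / [2π(3.27×10^-25)] = 1150 Hz.

f ≈ 1.15 kHz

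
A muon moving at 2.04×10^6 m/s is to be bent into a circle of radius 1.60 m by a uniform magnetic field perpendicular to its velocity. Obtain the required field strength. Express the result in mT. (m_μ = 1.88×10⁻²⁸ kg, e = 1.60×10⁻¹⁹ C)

qvB = mv²/r gives B = mv/(qr).
B = (1.88×10^-28)(2.04×10^6) / [(1×1.60×10^-19)(1.60)] = 1.50×10^-3 T.

B ≈ 1.50 mT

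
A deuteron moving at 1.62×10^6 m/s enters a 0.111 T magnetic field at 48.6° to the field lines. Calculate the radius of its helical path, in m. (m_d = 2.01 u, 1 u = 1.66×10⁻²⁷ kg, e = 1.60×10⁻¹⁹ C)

Only the perpendicular component v⊥ = v sin48.6° = 1.22×10^6 m/s is bent by the field.
r = m v⊥ /(qB) = (3.34×10^-27)(1.22×10^6) / [(1×1.60×10^-19)(0.111)] = 0.228 m.

r ≈ 0.228 m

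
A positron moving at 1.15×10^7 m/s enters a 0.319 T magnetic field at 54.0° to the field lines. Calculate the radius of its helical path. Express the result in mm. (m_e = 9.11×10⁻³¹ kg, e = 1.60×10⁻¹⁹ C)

Only the perpendicular component v⊥ = v sin54.0° = 9.30×10^6 m/s is bent by the field.
r = m v⊥ /(qB) = (9.11×10^-31)(9.30×10^6) / [(1×1.60×10^-19)(0.319)] = 1.66×10^-4 m.

r ≈ 0.166 mm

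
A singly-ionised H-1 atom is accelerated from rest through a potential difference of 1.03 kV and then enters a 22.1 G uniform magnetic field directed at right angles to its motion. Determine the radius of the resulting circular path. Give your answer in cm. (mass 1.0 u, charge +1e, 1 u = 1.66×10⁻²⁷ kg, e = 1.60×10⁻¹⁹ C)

r ≈ 209 cm

The kinetic energy gained is K = qV = (1×1.60×10^-19)(1030) = 1.65×10^-16 J.
v = √(2K/m) = 4.46×10^5 m/s.
r = mv/(qB) = (1.66×10^-27)(4.46×10^5) / [(1×1.60×10^-19)(2.21×10^-3)] = 2.09 m.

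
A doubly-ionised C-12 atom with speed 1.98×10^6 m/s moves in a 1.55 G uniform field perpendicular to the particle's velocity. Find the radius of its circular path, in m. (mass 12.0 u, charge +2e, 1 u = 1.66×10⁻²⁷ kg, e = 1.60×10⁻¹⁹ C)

r ≈ 795 m

The magnetic force provides the centripetal force: qvB = mv²/r, so r = mv/(qB).
r = (1.99×10^-26 kg)(1.98×10^6 m/s) / [(2×1.60×10^-19 C)(1.55×10^-4 T)] = 795 m.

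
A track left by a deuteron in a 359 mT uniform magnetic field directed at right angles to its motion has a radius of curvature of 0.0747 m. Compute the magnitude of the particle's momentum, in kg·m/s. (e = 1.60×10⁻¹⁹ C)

Since qvB = mv²/r, the momentum p = mv = qBr.
p = (1×1.60×10^-19)(0.359)(0.0747) = 4.29×10^-21 kg·m/s.

p ≈ 4.29×10^-21 kg·m/s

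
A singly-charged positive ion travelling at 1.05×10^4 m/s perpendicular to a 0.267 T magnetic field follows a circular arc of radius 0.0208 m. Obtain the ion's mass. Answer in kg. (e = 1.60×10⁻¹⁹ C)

qvB = mv²/r ⇒ m = qBr/v.
m = (1×1.60×10^-19)(0.267)(0.0208) / (1.05×10^4) = 8.46×10^-26 kg.

m ≈ 8.46×10^-26 kg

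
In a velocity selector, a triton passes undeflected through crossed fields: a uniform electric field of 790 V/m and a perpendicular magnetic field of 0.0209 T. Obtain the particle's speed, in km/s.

For zero net force, qE = qvB, so v = E/B.
v = (790) / (0.0209) = 3.78×10^4 m/s.

v ≈ 37.8 km/s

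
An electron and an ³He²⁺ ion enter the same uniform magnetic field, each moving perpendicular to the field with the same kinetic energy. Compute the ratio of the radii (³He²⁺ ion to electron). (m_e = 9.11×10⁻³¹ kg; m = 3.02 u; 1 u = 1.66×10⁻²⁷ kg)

r = √(2mK)/(qB) ⇒ at equal K, r ∝ √m/q.
r_{³He²⁺ ion}/r_{electron} = 37.1.

ratio ≈ 37.1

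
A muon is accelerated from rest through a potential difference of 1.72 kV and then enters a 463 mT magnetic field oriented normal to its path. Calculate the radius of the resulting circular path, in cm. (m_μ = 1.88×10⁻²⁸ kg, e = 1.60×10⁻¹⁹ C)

r ≈ 0.434 cm

The kinetic energy gained is K = qV = (1×1.60×10^-19)(1720) = 2.75×10^-16 J.
v = √(2K/m) = 1.71×10^6 m/s.
r = mv/(qB) = (1.88×10^-28)(1.71×10^6) / [(1×1.60×10^-19)(0.463)] = 4.34×10^-3 m.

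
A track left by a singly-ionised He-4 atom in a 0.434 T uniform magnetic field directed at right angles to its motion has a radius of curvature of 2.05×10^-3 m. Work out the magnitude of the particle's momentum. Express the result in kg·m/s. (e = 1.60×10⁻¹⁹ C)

p ≈ 1.42×10^-22 kg·m/s

Since qvB = mv²/r, the momentum p = mv = qBr.
p = (1×1.60×10^-19)(0.434)(2.05×10^-3) = 1.42×10^-22 kg·m/s.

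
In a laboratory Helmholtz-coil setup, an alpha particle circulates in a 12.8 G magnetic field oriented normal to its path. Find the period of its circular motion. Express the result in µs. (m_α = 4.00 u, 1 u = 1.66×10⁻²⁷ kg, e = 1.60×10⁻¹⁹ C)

T ≈ 102 µs

The cyclotron period is independent of speed: T = 2πm/(qB).
T = 2π(6.64×10^-27) / [(2×1.60×10^-19)(1.28×10^-3)] = 1.02×10^-4 s.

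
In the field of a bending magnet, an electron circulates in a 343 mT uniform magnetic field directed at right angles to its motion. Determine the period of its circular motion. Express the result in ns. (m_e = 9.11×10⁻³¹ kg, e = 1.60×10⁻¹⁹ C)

The cyclotron period is independent of speed: T = 2πm/(qB).
T = 2π(9.11×10^-31) / [(1×1.60×10^-19)(0.343)] = 1.04×10^-10 s.

T ≈ 0.104 ns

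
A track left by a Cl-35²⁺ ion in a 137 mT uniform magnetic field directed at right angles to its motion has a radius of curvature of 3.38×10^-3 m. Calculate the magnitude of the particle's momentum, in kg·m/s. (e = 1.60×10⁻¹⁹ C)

Since qvB = mv²/r, the momentum p = mv = qBr.
p = (2×1.60×10^-19)(0.137)(3.38×10^-3) = 1.48×10^-22 kg·m/s.

p ≈ 1.48×10^-22 kg·m/s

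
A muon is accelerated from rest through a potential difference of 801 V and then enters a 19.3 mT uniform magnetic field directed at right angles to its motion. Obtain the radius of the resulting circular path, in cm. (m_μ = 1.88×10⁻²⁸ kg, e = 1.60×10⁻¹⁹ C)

r ≈ 7.11 cm

The kinetic energy gained is K = qV = (1×1.60×10^-19)(801) = 1.28×10^-16 J.
v = √(2K/m) = 1.17×10^6 m/s.
r = mv/(qB) = (1.88×10^-28)(1.17×10^6) / [(1×1.60×10^-19)(0.0193)] = 0.0711 m.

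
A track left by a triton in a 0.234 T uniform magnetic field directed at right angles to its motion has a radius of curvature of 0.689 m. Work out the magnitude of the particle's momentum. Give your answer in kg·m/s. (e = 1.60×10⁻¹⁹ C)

Since qvB = mv²/r, the momentum p = mv = qBr.
p = (1×1.60×10^-19)(0.234)(0.689) = 2.58×10^-20 kg·m/s.

p ≈ 2.58×10^-20 kg·m/s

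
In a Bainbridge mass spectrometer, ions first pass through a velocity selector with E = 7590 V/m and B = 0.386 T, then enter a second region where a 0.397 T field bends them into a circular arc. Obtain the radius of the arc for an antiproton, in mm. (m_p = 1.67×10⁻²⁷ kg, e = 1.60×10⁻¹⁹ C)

r ≈ 0.517 mm

The selector passes v = E/B = 7590/0.386 = 1.97×10^4 m/s.
In the deflection region, r = mv/(qB₂) = (1.67×10^-27)(1.97×10^4) / [(1×1.60×10^-19)(0.397)] = 5.17×10^-4 m.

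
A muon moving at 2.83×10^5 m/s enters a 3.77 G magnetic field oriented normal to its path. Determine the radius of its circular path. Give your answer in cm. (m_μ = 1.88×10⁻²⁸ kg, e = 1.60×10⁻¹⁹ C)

r ≈ 88.2 cm

The magnetic force provides the centripetal force: qvB = mv²/r, so r = mv/(qB).
r = (1.88×10^-28 kg)(2.83×10^5 m/s) / [(1×1.60×10^-19 C)(3.77×10^-4 T)] = 0.882 m.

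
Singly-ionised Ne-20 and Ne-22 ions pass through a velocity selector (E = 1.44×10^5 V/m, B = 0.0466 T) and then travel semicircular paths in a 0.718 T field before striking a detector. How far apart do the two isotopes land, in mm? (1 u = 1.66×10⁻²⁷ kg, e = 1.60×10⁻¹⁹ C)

Δd ≈ 179 mm

Both emerge at v = E/B₁ = 3.09×10^6 m/s.
r = mv/(qB₂), so r₁ = 0.8930 m and r₂ = 0.9823 m, giving Δr = 0.0893 m.
After a semicircle each ion lands a diameter 2r from the entry slit, so the separation is 2Δr = 0.179 m.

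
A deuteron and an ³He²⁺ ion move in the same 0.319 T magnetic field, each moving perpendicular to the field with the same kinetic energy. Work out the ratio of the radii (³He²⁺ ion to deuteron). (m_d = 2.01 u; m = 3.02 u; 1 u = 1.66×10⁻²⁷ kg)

r = √(2mK)/(qB) ⇒ at equal K, r ∝ √m/q.
r_{³He²⁺ ion}/r_{deuteron} = 0.613.

ratio ≈ 0.613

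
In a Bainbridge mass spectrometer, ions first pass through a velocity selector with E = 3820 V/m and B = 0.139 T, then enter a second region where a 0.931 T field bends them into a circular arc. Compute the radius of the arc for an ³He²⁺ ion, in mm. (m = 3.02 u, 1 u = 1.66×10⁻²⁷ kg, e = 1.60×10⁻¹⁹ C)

The selector passes v = E/B = 3820/0.139 = 2.75×10^4 m/s.
In the deflection region, r = mv/(qB₂) = (5.01×10^-27)(2.75×10^4) / [(2×1.60×10^-19)(0.931)] = 4.62×10^-4 m.

r ≈ 0.462 mm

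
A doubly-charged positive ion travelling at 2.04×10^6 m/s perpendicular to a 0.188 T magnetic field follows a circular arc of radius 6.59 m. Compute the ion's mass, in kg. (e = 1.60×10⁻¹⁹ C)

qvB = mv²/r ⇒ m = qBr/v.
m = (2×1.60×10^-19)(0.188)(6.59) / (2.04×10^6) = 1.94×10^-25 kg.

m ≈ 1.94×10^-25 kg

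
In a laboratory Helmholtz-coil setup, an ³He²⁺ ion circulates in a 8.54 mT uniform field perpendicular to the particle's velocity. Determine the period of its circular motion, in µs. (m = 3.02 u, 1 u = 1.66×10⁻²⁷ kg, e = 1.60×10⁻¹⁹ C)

The cyclotron period is independent of speed: T = 2πm/(qB).
T = 2π(5.01×10^-27) / [(2×1.60×10^-19)(8.54×10^-3)] = 1.15×10^-5 s.

T ≈ 11.5 µs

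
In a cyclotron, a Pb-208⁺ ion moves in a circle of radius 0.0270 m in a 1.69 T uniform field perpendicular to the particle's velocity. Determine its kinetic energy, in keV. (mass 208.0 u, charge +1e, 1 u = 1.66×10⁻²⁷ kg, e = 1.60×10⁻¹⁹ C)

K ≈ 0.482 keV

v = qBr/m = (1×1.60×10^-19)(1.69)(0.0270) / (3.45×10^-25) = 2.11×10^4 m/s.
K = ½mv² = 0.5·(3.45×10^-25)·(2.11×10^4)² = 7.72×10^-17 J = 0.482 keV.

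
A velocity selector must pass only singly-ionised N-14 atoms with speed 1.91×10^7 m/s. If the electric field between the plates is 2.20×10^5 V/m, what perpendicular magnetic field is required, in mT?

B ≈ 11.5 mT

qE = qvB ⇒ B = E/v = (2.20×10^5) / (1.91×10^7) = 0.0115 T.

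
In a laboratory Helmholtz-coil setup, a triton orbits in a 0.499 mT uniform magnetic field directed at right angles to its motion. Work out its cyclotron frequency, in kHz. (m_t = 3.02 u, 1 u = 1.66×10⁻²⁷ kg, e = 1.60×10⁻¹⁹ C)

f ≈ 2.53 kHz

f = qB/(2πm) = (1×1.60×10^-19)(4.99×10^-4) / [2π(5.01×10^-27)] = 2530 Hz.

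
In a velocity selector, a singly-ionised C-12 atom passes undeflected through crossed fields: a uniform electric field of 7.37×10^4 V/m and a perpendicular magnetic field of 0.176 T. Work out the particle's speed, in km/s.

v ≈ 419 km/s

For zero net force, qE = qvB, so v = E/B.
v = (7.37×10^4) / (0.176) = 4.19×10^5 m/s.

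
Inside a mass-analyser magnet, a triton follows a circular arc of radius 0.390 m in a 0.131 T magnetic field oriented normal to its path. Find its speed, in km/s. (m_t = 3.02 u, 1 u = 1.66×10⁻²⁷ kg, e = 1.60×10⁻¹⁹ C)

v ≈ 1630 km/s

From qvB = mv²/r, v = qBr/m.
v = (1×1.60×10^-19)(0.131)(0.390) / (5.01×10^-27) = 1.63×10^6 m/s.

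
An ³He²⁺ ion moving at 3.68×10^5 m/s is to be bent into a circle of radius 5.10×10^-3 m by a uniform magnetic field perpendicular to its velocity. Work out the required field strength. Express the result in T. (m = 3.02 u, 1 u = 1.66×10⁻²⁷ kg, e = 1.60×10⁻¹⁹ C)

B ≈ 1.13 T

qvB = mv²/r gives B = mv/(qr).
B = (5.01×10^-27)(3.68×10^5) / [(2×1.60×10^-19)(5.10×10^-3)] = 1.13 T.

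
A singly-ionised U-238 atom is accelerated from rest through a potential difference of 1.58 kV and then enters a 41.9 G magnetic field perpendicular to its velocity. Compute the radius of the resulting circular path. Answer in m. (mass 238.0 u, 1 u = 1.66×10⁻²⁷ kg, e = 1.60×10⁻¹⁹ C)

r ≈ 21.1 m

The kinetic energy gained is K = qV = (1×1.60×10^-19)(1580) = 2.53×10^-16 J.
v = √(2K/m) = 3.58×10^4 m/s.
r = mv/(qB) = (3.95×10^-25)(3.58×10^4) / [(1×1.60×10^-19)(4.19×10^-3)] = 21.1 m.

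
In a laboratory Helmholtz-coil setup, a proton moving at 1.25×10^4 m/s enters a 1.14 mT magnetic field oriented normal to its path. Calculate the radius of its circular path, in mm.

The magnetic force provides the centripetal force: qvB = mv²/r, so r = mv/(qB).
r = (1.67×10^-27 kg)(1.25×10^4 m/s) / [(1×1.60×10^-19 C)(1.14×10^-3 T)] = 0.114 m.

r ≈ 114 mm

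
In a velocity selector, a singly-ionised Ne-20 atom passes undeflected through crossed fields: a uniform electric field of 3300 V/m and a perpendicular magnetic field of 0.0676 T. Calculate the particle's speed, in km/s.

v ≈ 48.8 km/s

For zero net force, qE = qvB, so v = E/B.
v = (3300) / (0.0676) = 4.88×10^4 m/s.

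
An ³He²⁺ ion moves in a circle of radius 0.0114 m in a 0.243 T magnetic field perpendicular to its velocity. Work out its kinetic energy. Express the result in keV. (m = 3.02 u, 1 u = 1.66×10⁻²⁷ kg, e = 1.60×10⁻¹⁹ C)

v = qBr/m = (2×1.60×10^-19)(0.243)(0.0114) / (5.01×10^-27) = 1.77×10^5 m/s.
K = ½mv² = 0.5·(5.01×10^-27)·(1.77×10^5)² = 7.84×10^-17 J = 0.490 keV.

K ≈ 0.490 keV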